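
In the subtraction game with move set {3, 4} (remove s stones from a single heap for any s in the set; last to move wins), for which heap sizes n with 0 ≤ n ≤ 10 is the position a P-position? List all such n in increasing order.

0, 1, 2, 7, 8, 9

Compute g(0), g(1), … for moves {3, 4}:
k:     0  1  2  3  4  5  6  7  8  9 10
g(k):  0  0  0  1  1  1  2  0  0  0  1
The P-positions (g = 0) in 0..10 are 0, 1, 2, 7, 8, 9.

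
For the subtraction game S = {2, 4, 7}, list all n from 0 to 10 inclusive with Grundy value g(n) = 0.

0, 1, 6, 9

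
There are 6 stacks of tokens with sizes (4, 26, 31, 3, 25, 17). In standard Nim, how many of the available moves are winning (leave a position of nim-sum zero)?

3

Compute the nim-sum pairwise:
4 ⊕ 26 = 30
30 ⊕ 31 = 1
1 ⊕ 3 = 2
2 ⊕ 25 = 27
27 ⊕ 17 = 10
The overall nim-sum is X = 10. A stack of size p has a winning move iff p XOR X < p (reduce it to p XOR X).
  4: 4 XOR 10 = 14 ≥ 4 — no move.
  26: 26 XOR 10 = 16 < 26 — winning move (to 16).
  31: 31 XOR 10 = 21 < 31 — winning move (to 21).
  3: 3 XOR 10 = 9 ≥ 3 — no move.
  25: 25 XOR 10 = 19 < 25 — winning move (to 19).
  17: 17 XOR 10 = 27 ≥ 17 — no move.
That gives 3 winning moves.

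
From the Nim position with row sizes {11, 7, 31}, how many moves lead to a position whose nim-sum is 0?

1

Bitwise XOR of the heap sizes:
  01011  (11)
  00111  (7)
  11111  (31)
  -----
  10011  (19)
The overall nim-sum is X = 19. A row of size p has a winning move iff p XOR X < p (reduce it to p XOR X).
  11: 11 XOR 19 = 24 ≥ 11 — no move.
  7: 7 XOR 19 = 20 ≥ 7 — no move.
  31: 31 XOR 19 = 12 < 31 — winning move (to 12).
That gives 1 winning move.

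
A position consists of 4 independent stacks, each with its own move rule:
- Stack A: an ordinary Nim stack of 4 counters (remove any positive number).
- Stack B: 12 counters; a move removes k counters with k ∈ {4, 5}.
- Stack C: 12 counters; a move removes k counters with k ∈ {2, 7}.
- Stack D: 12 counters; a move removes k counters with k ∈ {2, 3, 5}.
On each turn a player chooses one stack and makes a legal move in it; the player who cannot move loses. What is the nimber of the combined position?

Stack A is a plain Nim stack of size 4, so its Grundy value is 4.
Build the Grundy sequence for stack B with g(k) = mex{g(k−s) : s ∈ {4, 5}, s ≤ k}:
k:     0  1  2  3  4  5  6  7  8  9 10 11 12
g(k):  0  0  0  0  1  1  1  1  2  0  0  0  0
So g(12) = 0.
For stack C, compute g(0), g(1), … with moves {2, 7}:
g(0) = mex{} = 0
g(1) = mex{} = 0
g(2) = mex{0} = 1
g(3) = mex{0} = 1
g(4) = mex{1} = 0
g(5) = mex{1} = 0
g(6) = mex{0} = 1
g(7) = mex{0} = 1
g(8) = mex{0,1} = 2
g(9) = mex{1} = 0
g(10) = mex{1,2} = 0
g(11) = mex{0} = 1
g(12) = mex{0} = 1
So g(12) = 1.
Build the Grundy sequence for stack D with g(k) = mex{g(k−s) : s ∈ {2, 3, 5}, s ≤ k}:
k:     0  1  2  3  4  5  6  7  8  9 10 11 12
g(k):  0  0  1  1  2  2  3  0  0  1  1  2  2
So g(12) = 2.
By the Sprague-Grundy theorem, the Grundy value of a sum of independent games is the XOR of the component values.
Combined value = 4 XOR 0 XOR 1 XOR 2 = 7.

7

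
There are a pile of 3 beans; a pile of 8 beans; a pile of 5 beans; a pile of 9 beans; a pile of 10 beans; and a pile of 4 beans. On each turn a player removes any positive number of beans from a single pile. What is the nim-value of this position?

9

Write each in binary and XOR column by column:
  0011  (3)
  1000  (8)
  0101  (5)
  1001  (9)
  1010  (10)
  0100  (4)
  ----
  1001  (9)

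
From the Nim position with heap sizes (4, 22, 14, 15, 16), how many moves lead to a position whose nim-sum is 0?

3

Compute the nim-sum pairwise:
4 ^ 22 = 18
18 ^ 14 = 28
28 ^ 15 = 19
19 ^ 16 = 3
The overall nim-sum is X = 3. A heap of size p has a winning move iff p XOR X < p (reduce it to p XOR X).
  4: 4 XOR 3 = 7 ≥ 4 — no move.
  22: 22 XOR 3 = 21 < 22 — winning move (to 21).
  14: 14 XOR 3 = 13 < 14 — winning move (to 13).
  15: 15 XOR 3 = 12 < 15 — winning move (to 12).
  16: 16 XOR 3 = 19 ≥ 16 — no move.
That gives 3 winning moves.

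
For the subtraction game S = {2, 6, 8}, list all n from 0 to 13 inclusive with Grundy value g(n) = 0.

0, 1, 4, 5

Compute g(0), g(1), … for moves {2, 6, 8}:
k:     0  1  2  3  4  5  6  7  8  9 10 11 12 13
g(k):  0  0  1  1  0  0  1  1  2  2  3  3  2  2
The P-positions (g = 0) in 0..13 are 0, 1, 4, 5.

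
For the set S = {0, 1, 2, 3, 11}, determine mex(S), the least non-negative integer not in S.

The values 0, 1, 2, 3 are all present; 4 is the first non-negative integer missing from the set.

4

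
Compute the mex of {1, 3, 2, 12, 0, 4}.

The values 0, 1, 2, 3, 4 are all present; 5 is the first non-negative integer missing from the set.

5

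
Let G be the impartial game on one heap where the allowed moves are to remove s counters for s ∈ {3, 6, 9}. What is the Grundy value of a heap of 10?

3

Compute g(0), g(1), … for moves {3, 6, 9}:
k:     0  1  2  3  4  5  6  7  8  9 10
g(k):  0  0  0  1  1  1  2  2  2  3  3
So g(10) = 3.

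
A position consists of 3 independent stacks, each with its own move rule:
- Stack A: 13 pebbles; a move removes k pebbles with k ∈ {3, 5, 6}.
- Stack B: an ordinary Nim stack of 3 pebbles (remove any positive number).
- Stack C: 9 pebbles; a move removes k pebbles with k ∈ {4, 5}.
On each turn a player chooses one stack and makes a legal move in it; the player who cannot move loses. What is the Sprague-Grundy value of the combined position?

2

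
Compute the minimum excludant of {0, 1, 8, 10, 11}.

The values 0, 1 are all present; 2 is the first non-negative integer missing from the set.

2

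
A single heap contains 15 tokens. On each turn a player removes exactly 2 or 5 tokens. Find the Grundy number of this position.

Compute g(0), g(1), … for moves {2, 5}:
k:     0  1  2  3  4  5  6  7  8  9 10 11 12 13 14 15
g(k):  0  0  1  1  0  2  1  0  0  1  1  0  2  1  0  0
So g(15) = 0.

0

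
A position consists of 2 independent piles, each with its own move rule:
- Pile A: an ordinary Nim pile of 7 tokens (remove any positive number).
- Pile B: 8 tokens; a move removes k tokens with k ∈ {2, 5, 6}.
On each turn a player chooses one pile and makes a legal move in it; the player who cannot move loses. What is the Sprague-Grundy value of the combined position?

7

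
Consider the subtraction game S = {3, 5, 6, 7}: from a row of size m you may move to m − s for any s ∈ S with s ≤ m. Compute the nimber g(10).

Grundy values for subtraction set {3, 5, 6, 7}:
k:     0  1  2  3  4  5  6  7  8  9 10
g(k):  0  0  0  1  1  1  2  2  2  3  0
So g(10) = 0.

0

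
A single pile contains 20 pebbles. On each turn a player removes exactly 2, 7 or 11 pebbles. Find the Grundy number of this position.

Build the Grundy sequence with g(k) = mex{g(k−s) : s ∈ {2, 7, 11}, s ≤ k}:
k:     0  1  2  3  4  5  6  7  8  9 10 11 12 13 14 15 16 17 18 19 20
g(k):  0  0  1  1  0  0  1  1  2  0  0  1  1  0  0  1  1  2  0  0  1
So g(20) = 1.

1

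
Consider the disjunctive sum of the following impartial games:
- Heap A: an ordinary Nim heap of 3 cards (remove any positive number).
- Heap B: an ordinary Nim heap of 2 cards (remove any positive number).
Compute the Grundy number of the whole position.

1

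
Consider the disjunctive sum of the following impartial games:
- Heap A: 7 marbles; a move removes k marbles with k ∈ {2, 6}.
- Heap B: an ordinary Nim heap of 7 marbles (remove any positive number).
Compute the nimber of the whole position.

6

Grundy values for heap A (subtraction set {2, 6}):
g(0) = mex{} = 0
g(1) = mex{} = 0
g(2) = mex{0} = 1
g(3) = mex{0} = 1
g(4) = mex{1} = 0
g(5) = mex{1} = 0
g(6) = mex{0} = 1
g(7) = mex{0} = 1
So g(7) = 1.
Heap B is a plain Nim heap of size 7, so its Grundy value is 7.
By the Sprague-Grundy theorem, the Grundy value of a sum of independent games is the XOR of the component values.
Combined value = 1 XOR 7 = 6.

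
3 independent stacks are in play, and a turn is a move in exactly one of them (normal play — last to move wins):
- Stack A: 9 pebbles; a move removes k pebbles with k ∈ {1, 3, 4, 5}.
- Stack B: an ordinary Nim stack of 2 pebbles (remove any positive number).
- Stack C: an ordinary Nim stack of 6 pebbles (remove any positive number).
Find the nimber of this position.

5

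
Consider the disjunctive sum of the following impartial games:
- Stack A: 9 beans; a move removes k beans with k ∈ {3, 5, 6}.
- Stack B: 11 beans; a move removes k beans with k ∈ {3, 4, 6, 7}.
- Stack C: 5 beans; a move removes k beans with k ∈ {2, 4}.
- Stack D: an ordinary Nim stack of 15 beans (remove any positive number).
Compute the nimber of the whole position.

13

For stack A, compute g(0), g(1), … with moves {3, 5, 6}:
k:     0  1  2  3  4  5  6  7  8  9
g(k):  0  0  0  1  1  1  2  2  2  0
So g(9) = 0.
For stack B, compute g(0), g(1), … with moves {3, 4, 6, 7}:
k:     0  1  2  3  4  5  6  7  8  9 10 11
g(k):  0  0  0  1  1  1  2  2  2  3  0  0
So g(11) = 0.
Grundy values for stack C (subtraction set {2, 4}):
k:     0  1  2  3  4  5
g(k):  0  0  1  1  2  2
So g(5) = 2.
Stack D is a plain Nim stack of size 15, so its Grundy value is 15.
By the Sprague-Grundy theorem, the Grundy value of a sum of independent games is the XOR of the component values.
Combined value = 0 ⊕ 0 ⊕ 2 ⊕ 15 = 13.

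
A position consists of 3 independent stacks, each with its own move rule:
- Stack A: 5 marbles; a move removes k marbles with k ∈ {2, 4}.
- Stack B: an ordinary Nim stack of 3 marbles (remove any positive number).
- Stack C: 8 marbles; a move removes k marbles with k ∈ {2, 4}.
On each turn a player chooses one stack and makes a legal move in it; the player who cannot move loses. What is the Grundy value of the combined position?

Grundy values for stack A (subtraction set {2, 4}):
g(0) = mex{} = 0
g(1) = mex{} = 0
g(2) = mex{0} = 1
g(3) = mex{0} = 1
g(4) = mex{0,1} = 2
g(5) = mex{0,1} = 2
So g(5) = 2.
Stack B is a plain Nim stack of size 3, so its Grundy value is 3.
For stack C, compute g(0), g(1), … with moves {2, 4}:
k:     0  1  2  3  4  5  6  7  8
g(k):  0  0  1  1  2  2  0  0  1
So g(8) = 1.
By the Sprague-Grundy theorem, the Grundy value of a sum of independent games is the XOR of the component values.
Combined value = 2 XOR 3 XOR 1 = 0.

0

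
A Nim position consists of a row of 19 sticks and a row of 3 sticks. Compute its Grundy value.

Nim-sum: 19 ^ 3 = 16.

16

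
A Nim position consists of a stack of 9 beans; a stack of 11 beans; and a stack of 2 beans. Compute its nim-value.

0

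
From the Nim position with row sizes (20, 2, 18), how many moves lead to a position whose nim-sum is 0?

1

Bitwise XOR of the heap sizes:
  10100  (20)
  00010  (2)
  10010  (18)
  -----
  00100  (4)
The overall nim-sum is X = 4. A row of size p has a winning move iff p XOR X < p (reduce it to p XOR X).
  20: 20 XOR 4 = 16 < 20 — winning move (to 16).
  2: 2 XOR 4 = 6 ≥ 2 — no move.
  18: 18 XOR 4 = 22 ≥ 18 — no move.
That gives 1 winning move.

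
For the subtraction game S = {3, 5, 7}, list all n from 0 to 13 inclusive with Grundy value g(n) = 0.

Grundy values for subtraction set {3, 5, 7}:
g(0) = mex{} = 0
g(1) = mex{} = 0
g(2) = mex{} = 0
g(3) = mex{0} = 1
g(4) = mex{0} = 1
g(5) = mex{0} = 1
g(6) = mex{0,1} = 2
g(7) = mex{0,1} = 2
g(8) = mex{0,1} = 2
g(9) = mex{0,1,2} = 3
g(10) = mex{1,2} = 0
g(11) = mex{1,2} = 0
g(12) = mex{1,2,3} = 0
g(13) = mex{0,2} = 1
The P-positions (g = 0) in 0..13 are 0, 1, 2, 10, 11, 12.

0, 1, 2, 10, 11, 12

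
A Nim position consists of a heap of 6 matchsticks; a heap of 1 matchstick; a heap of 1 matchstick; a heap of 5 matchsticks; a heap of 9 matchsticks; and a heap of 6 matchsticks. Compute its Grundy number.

12

Nim-sum: 6 ^ 1 ^ 1 ^ 5 ^ 9 ^ 6 = 12.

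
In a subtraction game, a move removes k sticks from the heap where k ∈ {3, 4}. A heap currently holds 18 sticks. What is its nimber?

1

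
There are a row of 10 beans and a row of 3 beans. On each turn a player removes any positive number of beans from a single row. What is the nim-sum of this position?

9

Write each in binary and XOR column by column:
  1010  (10)
  0011  (3)
  ----
  1001  (9)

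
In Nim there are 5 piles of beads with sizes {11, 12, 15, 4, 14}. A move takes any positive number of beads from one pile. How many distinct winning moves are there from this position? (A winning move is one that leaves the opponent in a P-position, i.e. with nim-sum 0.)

Compute the nim-sum pairwise:
11 ^ 12 = 7
7 ^ 15 = 8
8 ^ 4 = 12
12 ^ 14 = 2
The overall nim-sum is X = 2. A pile of size p has a winning move iff p XOR X < p (reduce it to p XOR X).
  11: 11 XOR 2 = 9 < 11 — winning move (to 9).
  12: 12 XOR 2 = 14 ≥ 12 — no move.
  15: 15 XOR 2 = 13 < 15 — winning move (to 13).
  4: 4 XOR 2 = 6 ≥ 4 — no move.
  14: 14 XOR 2 = 12 < 14 — winning move (to 12).
That gives 3 winning moves.

3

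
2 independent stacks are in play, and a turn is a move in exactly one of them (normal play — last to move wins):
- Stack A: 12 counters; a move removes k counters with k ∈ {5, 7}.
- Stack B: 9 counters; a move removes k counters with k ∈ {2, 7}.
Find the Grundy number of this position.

For stack A, compute g(0), g(1), … with moves {5, 7}:
g(0) = mex{} = 0
g(1) = mex{} = 0
g(2) = mex{} = 0
g(3) = mex{} = 0
g(4) = mex{} = 0
g(5) = mex{0} = 1
g(6) = mex{0} = 1
g(7) = mex{0} = 1
g(8) = mex{0} = 1
g(9) = mex{0} = 1
g(10) = mex{0,1} = 2
g(11) = mex{0,1} = 2
g(12) = mex{1} = 0
So g(12) = 0.
Grundy values for stack B (subtraction set {2, 7}):
g(0) = mex{} = 0
g(1) = mex{} = 0
g(2) = mex{0} = 1
g(3) = mex{0} = 1
g(4) = mex{1} = 0
g(5) = mex{1} = 0
g(6) = mex{0} = 1
g(7) = mex{0} = 1
g(8) = mex{0,1} = 2
g(9) = mex{1} = 0
So g(9) = 0.
The value of a disjunctive sum is the nim-sum of the parts.
Combined value = 0 ⊕ 0 = 0.

0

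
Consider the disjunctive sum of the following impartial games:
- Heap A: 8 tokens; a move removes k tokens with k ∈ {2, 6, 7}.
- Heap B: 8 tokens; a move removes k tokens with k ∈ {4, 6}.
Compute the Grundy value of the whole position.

0

Build the Grundy sequence for heap A with g(k) = mex{g(k−s) : s ∈ {2, 6, 7}, s ≤ k}:
k:     0  1  2  3  4  5  6  7  8
g(k):  0  0  1  1  0  0  1  1  2
So g(8) = 2.
For heap B, compute g(0), g(1), … with moves {4, 6}:
g(0) = mex{} = 0
g(1) = mex{} = 0
g(2) = mex{} = 0
g(3) = mex{} = 0
g(4) = mex{0} = 1
g(5) = mex{0} = 1
g(6) = mex{0} = 1
g(7) = mex{0} = 1
g(8) = mex{0,1} = 2
So g(8) = 2.
The value of a disjunctive sum is the nim-sum of the parts.
Combined value = 2 ⊕ 2 = 0.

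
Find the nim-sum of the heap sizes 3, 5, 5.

3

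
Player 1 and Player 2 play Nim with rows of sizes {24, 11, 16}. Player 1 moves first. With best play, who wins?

Write each in binary and XOR column by column:
  11000  (24)
  01011  (11)
  10000  (16)
  -----
  00011  (3)
The nim-sum is 3 ≠ 0, so this is an N-position: the player to move can win; Player 1 has a winning move.

Player 1 wins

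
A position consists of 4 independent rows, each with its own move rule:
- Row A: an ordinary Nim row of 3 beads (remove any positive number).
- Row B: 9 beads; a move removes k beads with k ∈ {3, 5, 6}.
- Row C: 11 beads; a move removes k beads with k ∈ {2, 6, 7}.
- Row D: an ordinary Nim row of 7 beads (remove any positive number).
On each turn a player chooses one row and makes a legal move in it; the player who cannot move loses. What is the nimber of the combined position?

5

Row A is a plain Nim row of size 3, so its Grundy value is 3.
Build the Grundy sequence for row B with g(k) = mex{g(k−s) : s ∈ {3, 5, 6}, s ≤ k}:
g(0) = mex{} = 0
g(1) = mex{} = 0
g(2) = mex{} = 0
g(3) = mex{0} = 1
g(4) = mex{0} = 1
g(5) = mex{0} = 1
g(6) = mex{0,1} = 2
g(7) = mex{0,1} = 2
g(8) = mex{0,1} = 2
g(9) = mex{1,2} = 0
So g(9) = 0.
Grundy values for row C (subtraction set {2, 6, 7}):
g(0) = mex{} = 0
g(1) = mex{} = 0
g(2) = mex{0} = 1
g(3) = mex{0} = 1
g(4) = mex{1} = 0
g(5) = mex{1} = 0
g(6) = mex{0} = 1
g(7) = mex{0} = 1
g(8) = mex{0,1} = 2
g(9) = mex{1} = 0
g(10) = mex{0,1,2} = 3
g(11) = mex{0} = 1
So g(11) = 1.
Row D is a plain Nim row of size 7, so its Grundy value is 7.
The value of a disjunctive sum is the nim-sum of the parts.
Combined value = 3 XOR 0 XOR 1 XOR 7 = 5.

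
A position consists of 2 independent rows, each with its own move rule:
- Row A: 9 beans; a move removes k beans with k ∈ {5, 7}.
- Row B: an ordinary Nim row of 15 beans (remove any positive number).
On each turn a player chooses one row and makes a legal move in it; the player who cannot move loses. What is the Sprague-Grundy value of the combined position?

14

Build the Grundy sequence for row A with g(k) = mex{g(k−s) : s ∈ {5, 7}, s ≤ k}:
g(0) = mex{} = 0
g(1) = mex{} = 0
g(2) = mex{} = 0
g(3) = mex{} = 0
g(4) = mex{} = 0
g(5) = mex{0} = 1
g(6) = mex{0} = 1
g(7) = mex{0} = 1
g(8) = mex{0} = 1
g(9) = mex{0} = 1
So g(9) = 1.
Row B is a plain Nim row of size 15, so its Grundy value is 15.
By the Sprague-Grundy theorem, the Grundy value of a sum of independent games is the XOR of the component values.
Combined value = 1 ⊕ 15 = 14.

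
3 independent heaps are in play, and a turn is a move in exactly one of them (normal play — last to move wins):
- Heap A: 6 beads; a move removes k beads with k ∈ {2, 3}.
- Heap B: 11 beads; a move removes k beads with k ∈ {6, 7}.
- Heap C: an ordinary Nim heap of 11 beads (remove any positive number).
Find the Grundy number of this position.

10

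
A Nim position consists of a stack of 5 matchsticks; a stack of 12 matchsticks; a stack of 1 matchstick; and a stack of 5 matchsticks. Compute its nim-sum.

13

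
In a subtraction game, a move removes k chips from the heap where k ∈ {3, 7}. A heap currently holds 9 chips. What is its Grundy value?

1

Grundy values for subtraction set {3, 7}:
k:     0  1  2  3  4  5  6  7  8  9
g(k):  0  0  0  1  1  1  0  2  2  1
So g(9) = 1.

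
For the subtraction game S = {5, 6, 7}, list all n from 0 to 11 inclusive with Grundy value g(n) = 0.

Grundy values for subtraction set {5, 6, 7}:
g(0) = mex{} = 0
g(1) = mex{} = 0
g(2) = mex{} = 0
g(3) = mex{} = 0
g(4) = mex{} = 0
g(5) = mex{0} = 1
g(6) = mex{0} = 1
g(7) = mex{0} = 1
g(8) = mex{0} = 1
g(9) = mex{0} = 1
g(10) = mex{0,1} = 2
g(11) = mex{0,1} = 2
The P-positions (g = 0) in 0..11 are 0, 1, 2, 3, 4.

0, 1, 2, 3, 4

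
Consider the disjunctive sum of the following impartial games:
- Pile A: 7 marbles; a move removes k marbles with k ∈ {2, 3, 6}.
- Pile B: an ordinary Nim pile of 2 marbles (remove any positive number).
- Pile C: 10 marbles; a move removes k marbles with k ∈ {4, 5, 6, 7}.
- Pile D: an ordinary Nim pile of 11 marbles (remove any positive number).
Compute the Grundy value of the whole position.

Build the Grundy sequence for pile A with g(k) = mex{g(k−s) : s ∈ {2, 3, 6}, s ≤ k}:
k:     0  1  2  3  4  5  6  7
g(k):  0  0  1  1  2  0  3  1
So g(7) = 1.
Pile B is a plain Nim pile of size 2, so its Grundy value is 2.
Build the Grundy sequence for pile C with g(k) = mex{g(k−s) : s ∈ {4, 5, 6, 7}, s ≤ k}:
k:     0  1  2  3  4  5  6  7  8  9 10
g(k):  0  0  0  0  1  1  1  1  2  2  2
So g(10) = 2.
Pile D is a plain Nim pile of size 11, so its Grundy value is 11.
By the Sprague-Grundy theorem, the Grundy value of a sum of independent games is the XOR of the component values.
Combined value = 1 ⊕ 2 ⊕ 2 ⊕ 11 = 10.

10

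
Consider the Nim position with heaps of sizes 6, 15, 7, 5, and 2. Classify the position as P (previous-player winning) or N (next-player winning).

N-position

Compute the nim-sum pairwise:
6 XOR 15 = 9
9 XOR 7 = 14
14 XOR 5 = 11
11 XOR 2 = 9
The nim-sum is 9 ≠ 0, so this is an N-position: the player to move can win.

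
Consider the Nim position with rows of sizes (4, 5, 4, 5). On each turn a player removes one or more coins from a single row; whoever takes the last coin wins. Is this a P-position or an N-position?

P-position

Nim-sum: 4 XOR 5 XOR 4 XOR 5 = 0.
The nim-sum is 0, so this is a P-position: the player to move is in a losing position under optimal play.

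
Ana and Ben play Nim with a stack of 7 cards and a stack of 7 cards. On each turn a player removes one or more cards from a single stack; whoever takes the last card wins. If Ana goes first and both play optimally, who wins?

Compute the nim-sum pairwise:
7 XOR 7 = 0
The nim-sum is 0, so this is a P-position: the player to move is in a losing position under optimal play; Ana is about to move from it and so loses — Ben wins.

Ben wins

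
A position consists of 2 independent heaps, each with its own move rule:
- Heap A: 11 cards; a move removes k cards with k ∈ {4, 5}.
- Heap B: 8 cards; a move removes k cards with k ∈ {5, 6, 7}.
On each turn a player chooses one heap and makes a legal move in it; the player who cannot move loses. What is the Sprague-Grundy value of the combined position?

1

For heap A, compute g(0), g(1), … with moves {4, 5}:
k:     0  1  2  3  4  5  6  7  8  9 10 11
g(k):  0  0  0  0  1  1  1  1  2  0  0  0
So g(11) = 0.
Grundy values for heap B (subtraction set {5, 6, 7}):
k:     0  1  2  3  4  5  6  7  8
g(k):  0  0  0  0  0  1  1  1  1
So g(8) = 1.
By the Sprague-Grundy theorem, the Grundy value of a sum of independent games is the XOR of the component values.
Combined value = 0 XOR 1 = 1.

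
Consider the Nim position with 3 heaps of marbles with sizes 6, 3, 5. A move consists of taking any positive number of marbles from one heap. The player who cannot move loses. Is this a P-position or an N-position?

P-position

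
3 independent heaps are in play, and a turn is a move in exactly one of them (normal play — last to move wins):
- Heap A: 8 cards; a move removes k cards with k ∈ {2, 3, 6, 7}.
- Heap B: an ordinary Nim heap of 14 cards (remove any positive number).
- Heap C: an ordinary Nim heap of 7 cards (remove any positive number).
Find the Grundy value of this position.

11

Build the Grundy sequence for heap A with g(k) = mex{g(k−s) : s ∈ {2, 3, 6, 7}, s ≤ k}:
k:     0  1  2  3  4  5  6  7  8
g(k):  0  0  1  1  2  0  3  1  2
So g(8) = 2.
Heap B is a plain Nim heap of size 14, so its Grundy value is 14.
Heap C is a plain Nim heap of size 7, so its Grundy value is 7.
By the Sprague-Grundy theorem, the Grundy value of a sum of independent games is the XOR of the component values.
Combined value = 2 ⊕ 14 ⊕ 7 = 11.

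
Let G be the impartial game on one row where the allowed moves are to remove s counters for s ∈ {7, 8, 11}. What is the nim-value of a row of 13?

1

Compute g(0), g(1), … for moves {7, 8, 11}:
k:     0  1  2  3  4  5  6  7  8  9 10 11 12 13
g(k):  0  0  0  0  0  0  0  1  1  1  1  1  1  1
So g(13) = 1.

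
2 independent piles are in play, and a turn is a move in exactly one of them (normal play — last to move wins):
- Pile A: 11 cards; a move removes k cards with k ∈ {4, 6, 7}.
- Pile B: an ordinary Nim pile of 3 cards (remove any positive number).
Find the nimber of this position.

3

Grundy values for pile A (subtraction set {4, 6, 7}):
k:     0  1  2  3  4  5  6  7  8  9 10 11
g(k):  0  0  0  0  1  1  1  1  2  2  2  0
So g(11) = 0.
Pile B is a plain Nim pile of size 3, so its Grundy value is 3.
By the Sprague-Grundy theorem, the Grundy value of a sum of independent games is the XOR of the component values.
Combined value = 0 XOR 3 = 3.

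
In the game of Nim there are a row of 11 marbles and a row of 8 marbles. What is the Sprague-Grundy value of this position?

3

Nim-sum: 11 XOR 8 = 3.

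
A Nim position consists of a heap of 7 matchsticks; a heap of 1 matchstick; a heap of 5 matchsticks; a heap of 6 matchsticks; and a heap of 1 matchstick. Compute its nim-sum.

4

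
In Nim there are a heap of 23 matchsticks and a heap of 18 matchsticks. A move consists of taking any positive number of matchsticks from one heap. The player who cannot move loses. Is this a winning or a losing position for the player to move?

Winning position

Nim-sum: 23 XOR 18 = 5.
The nim-sum is 5 ≠ 0, so this is an N-position: the player to move can win.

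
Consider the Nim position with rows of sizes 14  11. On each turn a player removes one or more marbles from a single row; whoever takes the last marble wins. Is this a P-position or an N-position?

N-position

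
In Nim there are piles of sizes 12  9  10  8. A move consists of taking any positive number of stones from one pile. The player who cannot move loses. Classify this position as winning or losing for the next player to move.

Winning position

Nim-sum: 12 ^ 9 ^ 10 ^ 8 = 7.
The nim-sum is 7 ≠ 0, so this is an N-position: the player to move can win.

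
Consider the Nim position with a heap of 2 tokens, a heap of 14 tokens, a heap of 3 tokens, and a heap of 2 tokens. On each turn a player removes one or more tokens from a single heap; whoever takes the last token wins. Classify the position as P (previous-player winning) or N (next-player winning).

Compute the nim-sum pairwise:
2 XOR 14 = 12
12 XOR 3 = 15
15 XOR 2 = 13
The nim-sum is 13 ≠ 0, so this is an N-position: the player to move can win.

N-position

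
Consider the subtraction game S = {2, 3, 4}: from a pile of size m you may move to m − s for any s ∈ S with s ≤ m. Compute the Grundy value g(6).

Grundy values for subtraction set {2, 3, 4}:
g(0) = mex{} = 0
g(1) = mex{} = 0
g(2) = mex{0} = 1
g(3) = mex{0} = 1
g(4) = mex{0,1} = 2
g(5) = mex{0,1} = 2
g(6) = mex{1,2} = 0
So g(6) = 0.

0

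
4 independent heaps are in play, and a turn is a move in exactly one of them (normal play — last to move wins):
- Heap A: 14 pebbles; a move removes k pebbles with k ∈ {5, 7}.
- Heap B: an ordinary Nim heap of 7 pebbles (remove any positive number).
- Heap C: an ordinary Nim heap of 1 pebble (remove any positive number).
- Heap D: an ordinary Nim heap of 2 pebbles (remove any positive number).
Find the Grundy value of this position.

4

Grundy values for heap A (subtraction set {5, 7}):
k:     0  1  2  3  4  5  6  7  8  9 10 11 12 13 14
g(k):  0  0  0  0  0  1  1  1  1  1  2  2  0  0  0
So g(14) = 0.
Heap B is a plain Nim heap of size 7, so its Grundy value is 7.
Heap C is a plain Nim heap of size 1, so its Grundy value is 1.
Heap D is a plain Nim heap of size 2, so its Grundy value is 2.
The value of a disjunctive sum is the nim-sum of the parts.
Combined value = 0 XOR 7 XOR 1 XOR 2 = 4.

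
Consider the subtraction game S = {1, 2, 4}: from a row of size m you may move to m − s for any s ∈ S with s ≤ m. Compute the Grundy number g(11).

2

Grundy values for subtraction set {1, 2, 4}:
g(0) = mex{} = 0
g(1) = mex{0} = 1
g(2) = mex{0,1} = 2
g(3) = mex{1,2} = 0
g(4) = mex{0,2} = 1
g(5) = mex{0,1} = 2
g(6) = mex{1,2} = 0
g(7) = mex{0,2} = 1
g(8) = mex{0,1} = 2
g(9) = mex{1,2} = 0
g(10) = mex{0,2} = 1
g(11) = mex{0,1} = 2
So g(11) = 2.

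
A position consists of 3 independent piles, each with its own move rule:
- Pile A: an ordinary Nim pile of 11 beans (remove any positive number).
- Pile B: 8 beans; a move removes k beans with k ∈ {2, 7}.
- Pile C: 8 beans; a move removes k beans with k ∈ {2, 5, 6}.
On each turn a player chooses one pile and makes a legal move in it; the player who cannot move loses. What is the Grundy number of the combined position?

Pile A is a plain Nim pile of size 11, so its Grundy value is 11.
Grundy values for pile B (subtraction set {2, 7}):
k:     0  1  2  3  4  5  6  7  8
g(k):  0  0  1  1  0  0  1  1  2
So g(8) = 2.
For pile C, compute g(0), g(1), … with moves {2, 5, 6}:
g(0) = mex{} = 0
g(1) = mex{} = 0
g(2) = mex{0} = 1
g(3) = mex{0} = 1
g(4) = mex{1} = 0
g(5) = mex{0,1} = 2
g(6) = mex{0} = 1
g(7) = mex{0,1,2} = 3
g(8) = mex{1} = 0
So g(8) = 0.
By the Sprague-Grundy theorem, the Grundy value of a sum of independent games is the XOR of the component values.
Combined value = 11 ⊕ 2 ⊕ 0 = 9.

9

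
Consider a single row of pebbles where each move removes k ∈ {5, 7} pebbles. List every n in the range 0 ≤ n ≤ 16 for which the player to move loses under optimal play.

Build the Grundy sequence with g(k) = mex{g(k−s) : s ∈ {5, 7}, s ≤ k}:
k:     0  1  2  3  4  5  6  7  8  9 10 11 12 13 14 15 16
g(k):  0  0  0  0  0  1  1  1  1  1  2  2  0  0  0  0  0
The P-positions (g = 0) in 0..16 are 0, 1, 2, 3, 4, 12, 13, 14, 15, 16.

0, 1, 2, 3, 4, 12, 13, 14, 15, 16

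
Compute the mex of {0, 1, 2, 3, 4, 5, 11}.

6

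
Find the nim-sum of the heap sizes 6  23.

17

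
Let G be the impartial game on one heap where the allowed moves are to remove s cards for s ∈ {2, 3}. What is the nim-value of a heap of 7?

Compute g(0), g(1), … for moves {2, 3}:
k:     0  1  2  3  4  5  6  7
g(k):  0  0  1  1  2  0  0  1
So g(7) = 1.

1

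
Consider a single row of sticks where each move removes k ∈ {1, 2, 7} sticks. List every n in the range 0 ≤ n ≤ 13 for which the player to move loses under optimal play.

0, 3, 6, 9, 12

Compute g(0), g(1), … for moves {1, 2, 7}:
g(0) = mex{} = 0
g(1) = mex{0} = 1
g(2) = mex{0,1} = 2
g(3) = mex{1,2} = 0
g(4) = mex{0,2} = 1
g(5) = mex{0,1} = 2
g(6) = mex{1,2} = 0
g(7) = mex{0,2} = 1
g(8) = mex{0,1} = 2
g(9) = mex{1,2} = 0
g(10) = mex{0,2} = 1
g(11) = mex{0,1} = 2
g(12) = mex{1,2} = 0
g(13) = mex{0,2} = 1
The P-positions (g = 0) in 0..13 are 0, 3, 6, 9, 12.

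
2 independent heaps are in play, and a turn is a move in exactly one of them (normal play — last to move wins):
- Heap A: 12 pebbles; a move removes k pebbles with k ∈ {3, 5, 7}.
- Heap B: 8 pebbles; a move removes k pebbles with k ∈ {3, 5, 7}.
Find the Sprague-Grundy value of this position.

For heap A, compute g(0), g(1), … with moves {3, 5, 7}:
k:     0  1  2  3  4  5  6  7  8  9 10 11 12
g(k):  0  0  0  1  1  1  2  2  2  3  0  0  0
So g(12) = 0.
Grundy values for heap B (subtraction set {3, 5, 7}):
k:     0  1  2  3  4  5  6  7  8
g(k):  0  0  0  1  1  1  2  2  2
So g(8) = 2.
By the Sprague-Grundy theorem, the Grundy value of a sum of independent games is the XOR of the component values.
Combined value = 0 XOR 2 = 2.

2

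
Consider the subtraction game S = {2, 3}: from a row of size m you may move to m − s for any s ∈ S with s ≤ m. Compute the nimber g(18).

1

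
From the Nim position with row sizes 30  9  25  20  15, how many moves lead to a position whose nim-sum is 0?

Nim-sum: 30 ⊕ 9 ⊕ 25 ⊕ 20 ⊕ 15 = 21.
The overall nim-sum is X = 21. A row of size p has a winning move iff p XOR X < p (reduce it to p XOR X).
  30: 30 XOR 21 = 11 < 30 — winning move (to 11).
  9: 9 XOR 21 = 28 ≥ 9 — no move.
  25: 25 XOR 21 = 12 < 25 — winning move (to 12).
  20: 20 XOR 21 = 1 < 20 — winning move (to 1).
  15: 15 XOR 21 = 26 ≥ 15 — no move.
That gives 3 winning moves.

3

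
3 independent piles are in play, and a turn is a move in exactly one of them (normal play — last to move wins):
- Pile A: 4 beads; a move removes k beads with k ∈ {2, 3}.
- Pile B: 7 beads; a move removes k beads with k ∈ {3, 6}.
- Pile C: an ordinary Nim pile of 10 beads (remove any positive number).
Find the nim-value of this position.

Grundy values for pile A (subtraction set {2, 3}):
g(0) = mex{} = 0
g(1) = mex{} = 0
g(2) = mex{0} = 1
g(3) = mex{0} = 1
g(4) = mex{0,1} = 2
So g(4) = 2.
For pile B, compute g(0), g(1), … with moves {3, 6}:
g(0) = mex{} = 0
g(1) = mex{} = 0
g(2) = mex{} = 0
g(3) = mex{0} = 1
g(4) = mex{0} = 1
g(5) = mex{0} = 1
g(6) = mex{0,1} = 2
g(7) = mex{0,1} = 2
So g(7) = 2.
Pile C is a plain Nim pile of size 10, so its Grundy value is 10.
The value of a disjunctive sum is the nim-sum of the parts.
Combined value = 2 XOR 2 XOR 10 = 10.

10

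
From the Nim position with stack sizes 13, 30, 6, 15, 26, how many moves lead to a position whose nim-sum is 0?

Write each in binary and XOR column by column:
  01101  (13)
  11110  (30)
  00110  (6)
  01111  (15)
  11010  (26)
  -----
  00000  (0)
The nim-sum is already 0, so every move leaves a nonzero nim-sum — there are no winning moves.

0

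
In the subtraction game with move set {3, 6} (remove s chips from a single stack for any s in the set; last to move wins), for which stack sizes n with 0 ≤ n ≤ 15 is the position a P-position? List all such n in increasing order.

0, 1, 2, 9, 10, 11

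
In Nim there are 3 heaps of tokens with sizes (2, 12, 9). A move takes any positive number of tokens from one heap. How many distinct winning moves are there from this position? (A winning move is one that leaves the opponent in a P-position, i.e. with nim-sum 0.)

Nim-sum: 2 XOR 12 XOR 9 = 7.
The overall nim-sum is X = 7. A heap of size p has a winning move iff p XOR X < p (reduce it to p XOR X).
  2: 2 XOR 7 = 5 ≥ 2 — no move.
  12: 12 XOR 7 = 11 < 12 — winning move (to 11).
  9: 9 XOR 7 = 14 ≥ 9 — no move.
That gives 1 winning move.

1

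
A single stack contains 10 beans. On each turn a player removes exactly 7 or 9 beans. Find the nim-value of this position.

Compute g(0), g(1), … for moves {7, 9}:
g(0) = mex{} = 0
g(1) = mex{} = 0
g(2) = mex{} = 0
g(3) = mex{} = 0
g(4) = mex{} = 0
g(5) = mex{} = 0
g(6) = mex{} = 0
g(7) = mex{0} = 1
g(8) = mex{0} = 1
g(9) = mex{0} = 1
g(10) = mex{0} = 1
So g(10) = 1.

1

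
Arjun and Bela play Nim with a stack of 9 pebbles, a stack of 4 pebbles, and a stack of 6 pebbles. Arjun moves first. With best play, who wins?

Arjun wins

Nim-sum: 9 ⊕ 4 ⊕ 6 = 11.
The nim-sum is 11 ≠ 0, so this is an N-position: the player to move can win; Arjun has a winning move.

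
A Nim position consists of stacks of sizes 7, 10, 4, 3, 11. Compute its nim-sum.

1

Compute the nim-sum pairwise:
7 ^ 10 = 13
13 ^ 4 = 9
9 ^ 3 = 10
10 ^ 11 = 1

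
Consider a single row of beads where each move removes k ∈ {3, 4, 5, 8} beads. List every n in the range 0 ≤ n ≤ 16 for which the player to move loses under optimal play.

0, 1, 2, 11, 12, 13

Build the Grundy sequence with g(k) = mex{g(k−s) : s ∈ {3, 4, 5, 8}, s ≤ k}:
k:     0  1  2  3  4  5  6  7  8  9 10 11 12 13 14 15 16
g(k):  0  0  0  1  1  1  2  2  2  3  3  0  0  0  1  1  1
The P-positions (g = 0) in 0..16 are 0, 1, 2, 11, 12, 13.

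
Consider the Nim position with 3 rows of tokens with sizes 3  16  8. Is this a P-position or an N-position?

N-position

Compute the nim-sum pairwise:
3 XOR 16 = 19
19 XOR 8 = 27
The nim-sum is 27 ≠ 0, so this is an N-position: the player to move can win.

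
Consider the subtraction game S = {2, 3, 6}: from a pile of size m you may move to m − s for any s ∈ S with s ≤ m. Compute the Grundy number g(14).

0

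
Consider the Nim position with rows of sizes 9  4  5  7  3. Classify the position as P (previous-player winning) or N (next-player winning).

N-position

Bitwise XOR of the heap sizes:
  1001  (9)
  0100  (4)
  0101  (5)
  0111  (7)
  0011  (3)
  ----
  1100  (12)
The nim-sum is 12 ≠ 0, so this is an N-position: the player to move can win.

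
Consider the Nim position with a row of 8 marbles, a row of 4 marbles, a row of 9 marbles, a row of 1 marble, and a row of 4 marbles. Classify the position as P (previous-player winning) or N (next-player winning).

P-position

Compute the nim-sum pairwise:
8 ^ 4 = 12
12 ^ 9 = 5
5 ^ 1 = 4
4 ^ 4 = 0
The nim-sum is 0, so this is a P-position: the player to move is in a losing position under optimal play.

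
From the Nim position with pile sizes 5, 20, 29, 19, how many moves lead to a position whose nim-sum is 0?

3

Nim-sum: 5 ⊕ 20 ⊕ 29 ⊕ 19 = 31.
The overall nim-sum is X = 31. A pile of size p has a winning move iff p XOR X < p (reduce it to p XOR X).
  5: 5 XOR 31 = 26 ≥ 5 — no move.
  20: 20 XOR 31 = 11 < 20 — winning move (to 11).
  29: 29 XOR 31 = 2 < 29 — winning move (to 2).
  19: 19 XOR 31 = 12 < 19 — winning move (to 12).
That gives 3 winning moves.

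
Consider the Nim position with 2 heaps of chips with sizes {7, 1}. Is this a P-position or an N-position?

N-position

Compute the nim-sum pairwise:
7 XOR 1 = 6
The nim-sum is 6 ≠ 0, so this is an N-position: the player to move can win.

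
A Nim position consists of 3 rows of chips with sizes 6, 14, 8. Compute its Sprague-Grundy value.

Compute the nim-sum pairwise:
6 XOR 14 = 8
8 XOR 8 = 0

0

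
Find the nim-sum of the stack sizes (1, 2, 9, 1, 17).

Compute the nim-sum pairwise:
1 ^ 2 = 3
3 ^ 9 = 10
10 ^ 1 = 11
11 ^ 17 = 26

26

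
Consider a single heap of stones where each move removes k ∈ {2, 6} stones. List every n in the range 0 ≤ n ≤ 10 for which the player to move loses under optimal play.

Build the Grundy sequence with g(k) = mex{g(k−s) : s ∈ {2, 6}, s ≤ k}:
g(0) = mex{} = 0
g(1) = mex{} = 0
g(2) = mex{0} = 1
g(3) = mex{0} = 1
g(4) = mex{1} = 0
g(5) = mex{1} = 0
g(6) = mex{0} = 1
g(7) = mex{0} = 1
g(8) = mex{1} = 0
g(9) = mex{1} = 0
g(10) = mex{0} = 1
The P-positions (g = 0) in 0..10 are 0, 1, 4, 5, 8, 9.

0, 1, 4, 5, 8, 9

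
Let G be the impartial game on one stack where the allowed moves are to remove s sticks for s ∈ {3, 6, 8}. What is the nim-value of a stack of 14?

1

Compute g(0), g(1), … for moves {3, 6, 8}:
k:     0  1  2  3  4  5  6  7  8  9 10 11 12 13 14
g(k):  0  0  0  1  1  1  2  2  2  3  3  0  0  0  1
So g(14) = 1.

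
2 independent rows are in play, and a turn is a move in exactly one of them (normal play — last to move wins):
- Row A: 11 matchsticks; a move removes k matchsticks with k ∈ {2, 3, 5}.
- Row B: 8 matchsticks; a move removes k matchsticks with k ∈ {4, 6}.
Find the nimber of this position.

0

For row A, compute g(0), g(1), … with moves {2, 3, 5}:
g(0) = mex{} = 0
g(1) = mex{} = 0
g(2) = mex{0} = 1
g(3) = mex{0} = 1
g(4) = mex{0,1} = 2
g(5) = mex{0,1} = 2
g(6) = mex{0,1,2} = 3
g(7) = mex{1,2} = 0
g(8) = mex{1,2,3} = 0
g(9) = mex{0,2,3} = 1
g(10) = mex{0,2} = 1
g(11) = mex{0,1,3} = 2
So g(11) = 2.
Build the Grundy sequence for row B with g(k) = mex{g(k−s) : s ∈ {4, 6}, s ≤ k}:
k:     0  1  2  3  4  5  6  7  8
g(k):  0  0  0  0  1  1  1  1  2
So g(8) = 2.
By the Sprague-Grundy theorem, the Grundy value of a sum of independent games is the XOR of the component values.
Combined value = 2 ⊕ 2 = 0.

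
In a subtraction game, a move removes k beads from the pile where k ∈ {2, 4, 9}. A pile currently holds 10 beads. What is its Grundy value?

2

Compute g(0), g(1), … for moves {2, 4, 9}:
k:     0  1  2  3  4  5  6  7  8  9 10
g(k):  0  0  1  1  2  2  0  0  1  1  2
So g(10) = 2.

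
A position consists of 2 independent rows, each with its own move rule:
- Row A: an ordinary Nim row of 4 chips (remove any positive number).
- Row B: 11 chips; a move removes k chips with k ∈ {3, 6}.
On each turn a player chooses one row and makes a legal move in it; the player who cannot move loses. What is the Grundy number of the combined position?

4

Row A is a plain Nim row of size 4, so its Grundy value is 4.
For row B, compute g(0), g(1), … with moves {3, 6}:
g(0) = mex{} = 0
g(1) = mex{} = 0
g(2) = mex{} = 0
g(3) = mex{0} = 1
g(4) = mex{0} = 1
g(5) = mex{0} = 1
g(6) = mex{0,1} = 2
g(7) = mex{0,1} = 2
g(8) = mex{0,1} = 2
g(9) = mex{1,2} = 0
g(10) = mex{1,2} = 0
g(11) = mex{1,2} = 0
So g(11) = 0.
The value of a disjunctive sum is the nim-sum of the parts.
Combined value = 4 XOR 0 = 4.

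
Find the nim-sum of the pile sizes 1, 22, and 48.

39

Compute the nim-sum pairwise:
1 ⊕ 22 = 23
23 ⊕ 48 = 39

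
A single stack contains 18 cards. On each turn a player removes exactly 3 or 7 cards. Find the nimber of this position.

2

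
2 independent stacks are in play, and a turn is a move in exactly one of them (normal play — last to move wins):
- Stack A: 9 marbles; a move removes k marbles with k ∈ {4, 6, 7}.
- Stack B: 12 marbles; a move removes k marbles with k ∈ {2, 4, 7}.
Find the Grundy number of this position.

Build the Grundy sequence for stack A with g(k) = mex{g(k−s) : s ∈ {4, 6, 7}, s ≤ k}:
g(0) = mex{} = 0
g(1) = mex{} = 0
g(2) = mex{} = 0
g(3) = mex{} = 0
g(4) = mex{0} = 1
g(5) = mex{0} = 1
g(6) = mex{0} = 1
g(7) = mex{0} = 1
g(8) = mex{0,1} = 2
g(9) = mex{0,1} = 2
So g(9) = 2.
Build the Grundy sequence for stack B with g(k) = mex{g(k−s) : s ∈ {2, 4, 7}, s ≤ k}:
g(0) = mex{} = 0
g(1) = mex{} = 0
g(2) = mex{0} = 1
g(3) = mex{0} = 1
g(4) = mex{0,1} = 2
g(5) = mex{0,1} = 2
g(6) = mex{1,2} = 0
g(7) = mex{0,1,2} = 3
g(8) = mex{0,2} = 1
g(9) = mex{1,2,3} = 0
g(10) = mex{0,1} = 2
g(11) = mex{0,2,3} = 1
g(12) = mex{1,2} = 0
So g(12) = 0.
By the Sprague-Grundy theorem, the Grundy value of a sum of independent games is the XOR of the component values.
Combined value = 2 ⊕ 0 = 2.

2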